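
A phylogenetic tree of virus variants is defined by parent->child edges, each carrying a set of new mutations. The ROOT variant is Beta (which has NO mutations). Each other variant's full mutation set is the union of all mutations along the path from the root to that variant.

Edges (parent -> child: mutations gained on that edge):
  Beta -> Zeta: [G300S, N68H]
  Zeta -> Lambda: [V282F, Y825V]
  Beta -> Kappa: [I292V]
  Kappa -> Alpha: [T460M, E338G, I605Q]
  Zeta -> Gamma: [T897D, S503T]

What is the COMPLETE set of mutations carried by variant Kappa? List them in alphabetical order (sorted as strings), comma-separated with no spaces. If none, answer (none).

Answer: I292V

Derivation:
At Beta: gained [] -> total []
At Kappa: gained ['I292V'] -> total ['I292V']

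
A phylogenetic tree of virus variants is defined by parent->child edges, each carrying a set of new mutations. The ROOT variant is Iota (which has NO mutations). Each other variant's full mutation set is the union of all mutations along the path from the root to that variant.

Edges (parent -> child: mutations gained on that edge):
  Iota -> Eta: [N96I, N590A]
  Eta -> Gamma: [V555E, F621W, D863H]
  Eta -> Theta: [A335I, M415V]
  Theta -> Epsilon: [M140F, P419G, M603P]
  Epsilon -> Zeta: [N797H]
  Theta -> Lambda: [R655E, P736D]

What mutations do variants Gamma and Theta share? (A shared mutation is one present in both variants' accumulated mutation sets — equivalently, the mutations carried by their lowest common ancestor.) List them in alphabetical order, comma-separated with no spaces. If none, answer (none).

Accumulating mutations along path to Gamma:
  At Iota: gained [] -> total []
  At Eta: gained ['N96I', 'N590A'] -> total ['N590A', 'N96I']
  At Gamma: gained ['V555E', 'F621W', 'D863H'] -> total ['D863H', 'F621W', 'N590A', 'N96I', 'V555E']
Mutations(Gamma) = ['D863H', 'F621W', 'N590A', 'N96I', 'V555E']
Accumulating mutations along path to Theta:
  At Iota: gained [] -> total []
  At Eta: gained ['N96I', 'N590A'] -> total ['N590A', 'N96I']
  At Theta: gained ['A335I', 'M415V'] -> total ['A335I', 'M415V', 'N590A', 'N96I']
Mutations(Theta) = ['A335I', 'M415V', 'N590A', 'N96I']
Intersection: ['D863H', 'F621W', 'N590A', 'N96I', 'V555E'] ∩ ['A335I', 'M415V', 'N590A', 'N96I'] = ['N590A', 'N96I']

Answer: N590A,N96I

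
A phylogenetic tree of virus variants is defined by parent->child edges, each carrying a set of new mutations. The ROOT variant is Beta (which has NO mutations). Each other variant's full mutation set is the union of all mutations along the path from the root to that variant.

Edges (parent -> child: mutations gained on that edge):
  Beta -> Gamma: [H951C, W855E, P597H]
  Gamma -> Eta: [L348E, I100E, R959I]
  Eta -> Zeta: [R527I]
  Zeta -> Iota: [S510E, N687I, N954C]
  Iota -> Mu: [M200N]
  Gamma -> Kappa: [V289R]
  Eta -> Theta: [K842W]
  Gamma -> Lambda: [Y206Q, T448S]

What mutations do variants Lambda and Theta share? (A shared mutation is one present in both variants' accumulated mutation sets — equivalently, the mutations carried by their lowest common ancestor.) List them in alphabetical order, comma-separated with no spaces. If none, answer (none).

Answer: H951C,P597H,W855E

Derivation:
Accumulating mutations along path to Lambda:
  At Beta: gained [] -> total []
  At Gamma: gained ['H951C', 'W855E', 'P597H'] -> total ['H951C', 'P597H', 'W855E']
  At Lambda: gained ['Y206Q', 'T448S'] -> total ['H951C', 'P597H', 'T448S', 'W855E', 'Y206Q']
Mutations(Lambda) = ['H951C', 'P597H', 'T448S', 'W855E', 'Y206Q']
Accumulating mutations along path to Theta:
  At Beta: gained [] -> total []
  At Gamma: gained ['H951C', 'W855E', 'P597H'] -> total ['H951C', 'P597H', 'W855E']
  At Eta: gained ['L348E', 'I100E', 'R959I'] -> total ['H951C', 'I100E', 'L348E', 'P597H', 'R959I', 'W855E']
  At Theta: gained ['K842W'] -> total ['H951C', 'I100E', 'K842W', 'L348E', 'P597H', 'R959I', 'W855E']
Mutations(Theta) = ['H951C', 'I100E', 'K842W', 'L348E', 'P597H', 'R959I', 'W855E']
Intersection: ['H951C', 'P597H', 'T448S', 'W855E', 'Y206Q'] ∩ ['H951C', 'I100E', 'K842W', 'L348E', 'P597H', 'R959I', 'W855E'] = ['H951C', 'P597H', 'W855E']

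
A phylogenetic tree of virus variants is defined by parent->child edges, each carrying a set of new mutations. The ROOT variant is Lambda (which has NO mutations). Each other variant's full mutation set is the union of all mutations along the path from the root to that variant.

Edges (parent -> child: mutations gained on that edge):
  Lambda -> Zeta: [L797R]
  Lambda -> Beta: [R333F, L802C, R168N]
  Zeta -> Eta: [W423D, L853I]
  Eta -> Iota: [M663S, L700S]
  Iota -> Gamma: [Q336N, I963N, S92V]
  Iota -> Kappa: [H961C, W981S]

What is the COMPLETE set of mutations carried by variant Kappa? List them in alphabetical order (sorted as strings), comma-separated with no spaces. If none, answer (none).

Answer: H961C,L700S,L797R,L853I,M663S,W423D,W981S

Derivation:
At Lambda: gained [] -> total []
At Zeta: gained ['L797R'] -> total ['L797R']
At Eta: gained ['W423D', 'L853I'] -> total ['L797R', 'L853I', 'W423D']
At Iota: gained ['M663S', 'L700S'] -> total ['L700S', 'L797R', 'L853I', 'M663S', 'W423D']
At Kappa: gained ['H961C', 'W981S'] -> total ['H961C', 'L700S', 'L797R', 'L853I', 'M663S', 'W423D', 'W981S']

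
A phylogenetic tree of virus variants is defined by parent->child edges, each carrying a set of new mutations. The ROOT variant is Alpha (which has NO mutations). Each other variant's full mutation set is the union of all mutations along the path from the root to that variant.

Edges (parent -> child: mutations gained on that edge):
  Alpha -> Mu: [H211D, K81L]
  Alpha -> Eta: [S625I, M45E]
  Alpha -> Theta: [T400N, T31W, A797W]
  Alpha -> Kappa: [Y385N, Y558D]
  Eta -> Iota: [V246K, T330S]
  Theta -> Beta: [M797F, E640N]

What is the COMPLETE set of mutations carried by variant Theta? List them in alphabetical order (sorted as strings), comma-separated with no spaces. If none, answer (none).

Answer: A797W,T31W,T400N

Derivation:
At Alpha: gained [] -> total []
At Theta: gained ['T400N', 'T31W', 'A797W'] -> total ['A797W', 'T31W', 'T400N']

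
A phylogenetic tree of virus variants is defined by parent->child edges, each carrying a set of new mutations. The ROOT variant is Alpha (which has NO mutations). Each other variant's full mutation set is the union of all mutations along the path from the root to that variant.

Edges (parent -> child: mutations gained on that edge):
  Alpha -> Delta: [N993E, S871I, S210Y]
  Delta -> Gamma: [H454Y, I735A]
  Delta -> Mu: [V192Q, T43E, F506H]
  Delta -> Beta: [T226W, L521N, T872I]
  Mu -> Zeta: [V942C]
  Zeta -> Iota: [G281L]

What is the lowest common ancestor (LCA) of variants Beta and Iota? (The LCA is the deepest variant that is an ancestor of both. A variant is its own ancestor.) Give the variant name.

Answer: Delta

Derivation:
Path from root to Beta: Alpha -> Delta -> Beta
  ancestors of Beta: {Alpha, Delta, Beta}
Path from root to Iota: Alpha -> Delta -> Mu -> Zeta -> Iota
  ancestors of Iota: {Alpha, Delta, Mu, Zeta, Iota}
Common ancestors: {Alpha, Delta}
Walk up from Iota: Iota (not in ancestors of Beta), Zeta (not in ancestors of Beta), Mu (not in ancestors of Beta), Delta (in ancestors of Beta), Alpha (in ancestors of Beta)
Deepest common ancestor (LCA) = Delta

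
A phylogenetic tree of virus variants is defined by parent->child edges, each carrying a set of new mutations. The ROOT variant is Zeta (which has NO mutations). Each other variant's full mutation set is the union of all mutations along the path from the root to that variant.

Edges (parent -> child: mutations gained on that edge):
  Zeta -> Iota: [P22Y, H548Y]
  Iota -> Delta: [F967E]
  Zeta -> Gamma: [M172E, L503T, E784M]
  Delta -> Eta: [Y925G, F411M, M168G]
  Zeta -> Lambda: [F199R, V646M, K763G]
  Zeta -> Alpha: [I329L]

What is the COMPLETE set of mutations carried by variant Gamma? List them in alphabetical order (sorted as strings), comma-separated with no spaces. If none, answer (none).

At Zeta: gained [] -> total []
At Gamma: gained ['M172E', 'L503T', 'E784M'] -> total ['E784M', 'L503T', 'M172E']

Answer: E784M,L503T,M172E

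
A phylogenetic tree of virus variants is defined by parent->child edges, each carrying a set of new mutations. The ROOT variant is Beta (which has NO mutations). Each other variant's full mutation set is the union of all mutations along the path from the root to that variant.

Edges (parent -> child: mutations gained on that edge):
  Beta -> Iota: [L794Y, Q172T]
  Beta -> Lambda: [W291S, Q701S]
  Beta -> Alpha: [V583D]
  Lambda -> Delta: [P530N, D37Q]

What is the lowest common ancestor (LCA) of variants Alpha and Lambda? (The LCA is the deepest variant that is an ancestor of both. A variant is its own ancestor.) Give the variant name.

Answer: Beta

Derivation:
Path from root to Alpha: Beta -> Alpha
  ancestors of Alpha: {Beta, Alpha}
Path from root to Lambda: Beta -> Lambda
  ancestors of Lambda: {Beta, Lambda}
Common ancestors: {Beta}
Walk up from Lambda: Lambda (not in ancestors of Alpha), Beta (in ancestors of Alpha)
Deepest common ancestor (LCA) = Beta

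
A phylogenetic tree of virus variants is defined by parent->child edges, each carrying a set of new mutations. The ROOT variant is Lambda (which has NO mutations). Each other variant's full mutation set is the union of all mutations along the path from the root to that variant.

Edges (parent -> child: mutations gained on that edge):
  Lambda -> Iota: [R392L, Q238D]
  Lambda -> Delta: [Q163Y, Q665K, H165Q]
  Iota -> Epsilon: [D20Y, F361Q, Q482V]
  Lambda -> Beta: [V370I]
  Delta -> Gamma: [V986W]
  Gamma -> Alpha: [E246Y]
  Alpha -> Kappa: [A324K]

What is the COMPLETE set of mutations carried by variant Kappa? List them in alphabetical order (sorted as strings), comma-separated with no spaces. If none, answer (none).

At Lambda: gained [] -> total []
At Delta: gained ['Q163Y', 'Q665K', 'H165Q'] -> total ['H165Q', 'Q163Y', 'Q665K']
At Gamma: gained ['V986W'] -> total ['H165Q', 'Q163Y', 'Q665K', 'V986W']
At Alpha: gained ['E246Y'] -> total ['E246Y', 'H165Q', 'Q163Y', 'Q665K', 'V986W']
At Kappa: gained ['A324K'] -> total ['A324K', 'E246Y', 'H165Q', 'Q163Y', 'Q665K', 'V986W']

Answer: A324K,E246Y,H165Q,Q163Y,Q665K,V986W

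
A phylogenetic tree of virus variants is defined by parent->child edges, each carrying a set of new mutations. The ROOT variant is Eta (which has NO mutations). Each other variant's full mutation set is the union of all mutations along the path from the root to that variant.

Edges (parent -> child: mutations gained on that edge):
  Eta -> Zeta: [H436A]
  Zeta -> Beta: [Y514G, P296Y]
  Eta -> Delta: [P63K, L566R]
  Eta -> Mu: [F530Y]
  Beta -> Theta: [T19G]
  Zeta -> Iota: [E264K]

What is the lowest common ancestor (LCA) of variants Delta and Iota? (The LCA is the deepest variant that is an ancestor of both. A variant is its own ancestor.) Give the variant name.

Path from root to Delta: Eta -> Delta
  ancestors of Delta: {Eta, Delta}
Path from root to Iota: Eta -> Zeta -> Iota
  ancestors of Iota: {Eta, Zeta, Iota}
Common ancestors: {Eta}
Walk up from Iota: Iota (not in ancestors of Delta), Zeta (not in ancestors of Delta), Eta (in ancestors of Delta)
Deepest common ancestor (LCA) = Eta

Answer: Eta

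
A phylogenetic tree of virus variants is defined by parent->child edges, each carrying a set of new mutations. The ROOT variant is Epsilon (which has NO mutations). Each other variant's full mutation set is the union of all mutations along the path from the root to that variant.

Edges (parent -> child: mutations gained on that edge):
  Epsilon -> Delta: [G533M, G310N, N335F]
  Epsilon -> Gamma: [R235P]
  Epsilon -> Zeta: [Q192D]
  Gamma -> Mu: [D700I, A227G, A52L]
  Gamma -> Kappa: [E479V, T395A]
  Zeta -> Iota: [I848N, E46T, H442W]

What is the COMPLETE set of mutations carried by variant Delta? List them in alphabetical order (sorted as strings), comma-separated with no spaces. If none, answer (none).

At Epsilon: gained [] -> total []
At Delta: gained ['G533M', 'G310N', 'N335F'] -> total ['G310N', 'G533M', 'N335F']

Answer: G310N,G533M,N335F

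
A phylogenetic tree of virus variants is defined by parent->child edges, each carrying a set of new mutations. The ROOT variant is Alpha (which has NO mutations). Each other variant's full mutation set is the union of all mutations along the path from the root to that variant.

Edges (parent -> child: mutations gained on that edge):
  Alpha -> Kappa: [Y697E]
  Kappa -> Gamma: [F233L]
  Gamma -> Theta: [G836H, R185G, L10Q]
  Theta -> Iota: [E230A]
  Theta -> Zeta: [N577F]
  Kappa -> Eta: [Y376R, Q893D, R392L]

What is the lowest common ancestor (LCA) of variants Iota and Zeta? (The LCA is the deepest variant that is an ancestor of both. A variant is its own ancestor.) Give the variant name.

Answer: Theta

Derivation:
Path from root to Iota: Alpha -> Kappa -> Gamma -> Theta -> Iota
  ancestors of Iota: {Alpha, Kappa, Gamma, Theta, Iota}
Path from root to Zeta: Alpha -> Kappa -> Gamma -> Theta -> Zeta
  ancestors of Zeta: {Alpha, Kappa, Gamma, Theta, Zeta}
Common ancestors: {Alpha, Kappa, Gamma, Theta}
Walk up from Zeta: Zeta (not in ancestors of Iota), Theta (in ancestors of Iota), Gamma (in ancestors of Iota), Kappa (in ancestors of Iota), Alpha (in ancestors of Iota)
Deepest common ancestor (LCA) = Theta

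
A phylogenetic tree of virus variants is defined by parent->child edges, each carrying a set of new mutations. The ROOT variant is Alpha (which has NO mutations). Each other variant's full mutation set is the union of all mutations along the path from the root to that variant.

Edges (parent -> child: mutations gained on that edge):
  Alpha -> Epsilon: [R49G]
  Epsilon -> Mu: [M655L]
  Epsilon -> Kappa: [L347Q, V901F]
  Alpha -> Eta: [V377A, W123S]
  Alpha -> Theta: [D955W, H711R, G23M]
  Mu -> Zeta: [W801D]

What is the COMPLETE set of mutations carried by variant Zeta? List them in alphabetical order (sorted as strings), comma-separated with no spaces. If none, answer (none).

At Alpha: gained [] -> total []
At Epsilon: gained ['R49G'] -> total ['R49G']
At Mu: gained ['M655L'] -> total ['M655L', 'R49G']
At Zeta: gained ['W801D'] -> total ['M655L', 'R49G', 'W801D']

Answer: M655L,R49G,W801D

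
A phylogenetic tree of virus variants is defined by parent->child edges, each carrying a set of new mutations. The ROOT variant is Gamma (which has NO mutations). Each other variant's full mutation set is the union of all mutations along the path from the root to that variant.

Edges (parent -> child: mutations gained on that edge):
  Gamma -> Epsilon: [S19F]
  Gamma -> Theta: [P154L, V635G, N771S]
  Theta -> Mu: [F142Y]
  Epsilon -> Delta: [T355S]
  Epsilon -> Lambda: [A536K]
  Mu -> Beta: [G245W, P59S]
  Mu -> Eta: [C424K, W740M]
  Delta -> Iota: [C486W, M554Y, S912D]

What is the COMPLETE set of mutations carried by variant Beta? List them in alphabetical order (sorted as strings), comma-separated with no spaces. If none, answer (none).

At Gamma: gained [] -> total []
At Theta: gained ['P154L', 'V635G', 'N771S'] -> total ['N771S', 'P154L', 'V635G']
At Mu: gained ['F142Y'] -> total ['F142Y', 'N771S', 'P154L', 'V635G']
At Beta: gained ['G245W', 'P59S'] -> total ['F142Y', 'G245W', 'N771S', 'P154L', 'P59S', 'V635G']

Answer: F142Y,G245W,N771S,P154L,P59S,V635G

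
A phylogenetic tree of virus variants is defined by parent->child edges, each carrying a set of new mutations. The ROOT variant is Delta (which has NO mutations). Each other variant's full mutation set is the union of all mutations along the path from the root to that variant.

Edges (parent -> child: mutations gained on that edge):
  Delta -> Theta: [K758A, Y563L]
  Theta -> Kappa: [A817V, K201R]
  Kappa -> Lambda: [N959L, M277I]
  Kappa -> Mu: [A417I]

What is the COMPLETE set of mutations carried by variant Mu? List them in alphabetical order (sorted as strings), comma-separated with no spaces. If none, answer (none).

At Delta: gained [] -> total []
At Theta: gained ['K758A', 'Y563L'] -> total ['K758A', 'Y563L']
At Kappa: gained ['A817V', 'K201R'] -> total ['A817V', 'K201R', 'K758A', 'Y563L']
At Mu: gained ['A417I'] -> total ['A417I', 'A817V', 'K201R', 'K758A', 'Y563L']

Answer: A417I,A817V,K201R,K758A,Y563L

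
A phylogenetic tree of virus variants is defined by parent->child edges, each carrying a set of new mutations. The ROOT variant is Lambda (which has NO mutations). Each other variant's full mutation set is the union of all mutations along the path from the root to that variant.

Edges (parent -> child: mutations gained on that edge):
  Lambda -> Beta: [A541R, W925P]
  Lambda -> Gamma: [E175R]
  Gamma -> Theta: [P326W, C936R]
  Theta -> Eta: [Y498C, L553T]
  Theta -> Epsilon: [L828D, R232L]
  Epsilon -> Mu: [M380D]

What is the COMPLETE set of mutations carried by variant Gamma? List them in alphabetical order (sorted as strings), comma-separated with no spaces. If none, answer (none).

Answer: E175R

Derivation:
At Lambda: gained [] -> total []
At Gamma: gained ['E175R'] -> total ['E175R']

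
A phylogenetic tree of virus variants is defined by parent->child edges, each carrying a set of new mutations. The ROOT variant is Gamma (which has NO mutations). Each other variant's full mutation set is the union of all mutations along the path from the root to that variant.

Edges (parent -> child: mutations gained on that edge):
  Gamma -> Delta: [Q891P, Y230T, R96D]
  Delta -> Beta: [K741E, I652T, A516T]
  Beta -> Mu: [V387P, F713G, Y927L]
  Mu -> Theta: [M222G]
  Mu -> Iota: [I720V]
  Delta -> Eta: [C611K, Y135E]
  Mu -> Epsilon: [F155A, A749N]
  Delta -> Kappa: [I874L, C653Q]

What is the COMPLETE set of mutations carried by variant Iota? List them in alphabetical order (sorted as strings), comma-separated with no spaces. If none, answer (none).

Answer: A516T,F713G,I652T,I720V,K741E,Q891P,R96D,V387P,Y230T,Y927L

Derivation:
At Gamma: gained [] -> total []
At Delta: gained ['Q891P', 'Y230T', 'R96D'] -> total ['Q891P', 'R96D', 'Y230T']
At Beta: gained ['K741E', 'I652T', 'A516T'] -> total ['A516T', 'I652T', 'K741E', 'Q891P', 'R96D', 'Y230T']
At Mu: gained ['V387P', 'F713G', 'Y927L'] -> total ['A516T', 'F713G', 'I652T', 'K741E', 'Q891P', 'R96D', 'V387P', 'Y230T', 'Y927L']
At Iota: gained ['I720V'] -> total ['A516T', 'F713G', 'I652T', 'I720V', 'K741E', 'Q891P', 'R96D', 'V387P', 'Y230T', 'Y927L']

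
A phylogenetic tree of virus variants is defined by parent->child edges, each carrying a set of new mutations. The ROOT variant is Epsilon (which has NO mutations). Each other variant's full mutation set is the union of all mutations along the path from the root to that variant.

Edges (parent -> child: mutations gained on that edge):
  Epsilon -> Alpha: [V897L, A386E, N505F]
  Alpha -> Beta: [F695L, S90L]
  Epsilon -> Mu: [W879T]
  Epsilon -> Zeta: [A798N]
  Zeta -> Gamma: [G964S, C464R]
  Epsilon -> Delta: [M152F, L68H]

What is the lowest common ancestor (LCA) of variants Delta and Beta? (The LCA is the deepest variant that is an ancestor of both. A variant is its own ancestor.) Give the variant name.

Answer: Epsilon

Derivation:
Path from root to Delta: Epsilon -> Delta
  ancestors of Delta: {Epsilon, Delta}
Path from root to Beta: Epsilon -> Alpha -> Beta
  ancestors of Beta: {Epsilon, Alpha, Beta}
Common ancestors: {Epsilon}
Walk up from Beta: Beta (not in ancestors of Delta), Alpha (not in ancestors of Delta), Epsilon (in ancestors of Delta)
Deepest common ancestor (LCA) = Epsilon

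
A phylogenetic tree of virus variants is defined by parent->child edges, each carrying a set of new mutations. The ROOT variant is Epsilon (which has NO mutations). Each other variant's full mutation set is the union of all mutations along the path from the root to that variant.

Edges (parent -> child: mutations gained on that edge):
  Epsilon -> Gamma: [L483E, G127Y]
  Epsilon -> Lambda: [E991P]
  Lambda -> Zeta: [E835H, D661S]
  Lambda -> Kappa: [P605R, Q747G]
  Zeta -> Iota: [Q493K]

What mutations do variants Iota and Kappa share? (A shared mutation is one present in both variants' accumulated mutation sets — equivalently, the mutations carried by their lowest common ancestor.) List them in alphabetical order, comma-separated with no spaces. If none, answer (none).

Answer: E991P

Derivation:
Accumulating mutations along path to Iota:
  At Epsilon: gained [] -> total []
  At Lambda: gained ['E991P'] -> total ['E991P']
  At Zeta: gained ['E835H', 'D661S'] -> total ['D661S', 'E835H', 'E991P']
  At Iota: gained ['Q493K'] -> total ['D661S', 'E835H', 'E991P', 'Q493K']
Mutations(Iota) = ['D661S', 'E835H', 'E991P', 'Q493K']
Accumulating mutations along path to Kappa:
  At Epsilon: gained [] -> total []
  At Lambda: gained ['E991P'] -> total ['E991P']
  At Kappa: gained ['P605R', 'Q747G'] -> total ['E991P', 'P605R', 'Q747G']
Mutations(Kappa) = ['E991P', 'P605R', 'Q747G']
Intersection: ['D661S', 'E835H', 'E991P', 'Q493K'] ∩ ['E991P', 'P605R', 'Q747G'] = ['E991P']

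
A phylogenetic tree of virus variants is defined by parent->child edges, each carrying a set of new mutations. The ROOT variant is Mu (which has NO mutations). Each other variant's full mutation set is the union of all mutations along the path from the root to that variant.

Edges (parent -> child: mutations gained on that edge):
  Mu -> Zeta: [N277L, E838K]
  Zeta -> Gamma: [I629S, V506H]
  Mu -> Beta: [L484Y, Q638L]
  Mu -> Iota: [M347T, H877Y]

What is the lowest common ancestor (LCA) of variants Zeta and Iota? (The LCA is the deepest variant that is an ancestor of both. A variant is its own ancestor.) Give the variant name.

Path from root to Zeta: Mu -> Zeta
  ancestors of Zeta: {Mu, Zeta}
Path from root to Iota: Mu -> Iota
  ancestors of Iota: {Mu, Iota}
Common ancestors: {Mu}
Walk up from Iota: Iota (not in ancestors of Zeta), Mu (in ancestors of Zeta)
Deepest common ancestor (LCA) = Mu

Answer: Mu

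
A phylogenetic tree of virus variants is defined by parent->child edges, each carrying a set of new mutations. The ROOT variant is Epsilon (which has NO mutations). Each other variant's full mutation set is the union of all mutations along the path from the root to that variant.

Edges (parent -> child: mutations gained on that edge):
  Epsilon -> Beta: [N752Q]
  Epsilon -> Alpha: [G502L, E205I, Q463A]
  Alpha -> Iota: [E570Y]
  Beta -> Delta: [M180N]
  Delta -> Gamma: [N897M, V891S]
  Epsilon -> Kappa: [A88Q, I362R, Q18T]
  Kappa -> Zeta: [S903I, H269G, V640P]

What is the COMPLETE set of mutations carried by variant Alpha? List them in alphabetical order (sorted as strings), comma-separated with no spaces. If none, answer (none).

At Epsilon: gained [] -> total []
At Alpha: gained ['G502L', 'E205I', 'Q463A'] -> total ['E205I', 'G502L', 'Q463A']

Answer: E205I,G502L,Q463A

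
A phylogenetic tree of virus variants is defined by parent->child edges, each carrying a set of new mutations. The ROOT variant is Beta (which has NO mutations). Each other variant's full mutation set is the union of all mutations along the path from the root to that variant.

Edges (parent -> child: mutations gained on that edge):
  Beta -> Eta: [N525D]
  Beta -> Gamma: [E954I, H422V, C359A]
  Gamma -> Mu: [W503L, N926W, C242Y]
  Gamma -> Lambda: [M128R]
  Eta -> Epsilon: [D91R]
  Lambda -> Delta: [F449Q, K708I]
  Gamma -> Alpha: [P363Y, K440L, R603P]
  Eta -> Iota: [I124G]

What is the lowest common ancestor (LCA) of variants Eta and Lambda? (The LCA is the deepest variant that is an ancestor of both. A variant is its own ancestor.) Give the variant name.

Answer: Beta

Derivation:
Path from root to Eta: Beta -> Eta
  ancestors of Eta: {Beta, Eta}
Path from root to Lambda: Beta -> Gamma -> Lambda
  ancestors of Lambda: {Beta, Gamma, Lambda}
Common ancestors: {Beta}
Walk up from Lambda: Lambda (not in ancestors of Eta), Gamma (not in ancestors of Eta), Beta (in ancestors of Eta)
Deepest common ancestor (LCA) = Beta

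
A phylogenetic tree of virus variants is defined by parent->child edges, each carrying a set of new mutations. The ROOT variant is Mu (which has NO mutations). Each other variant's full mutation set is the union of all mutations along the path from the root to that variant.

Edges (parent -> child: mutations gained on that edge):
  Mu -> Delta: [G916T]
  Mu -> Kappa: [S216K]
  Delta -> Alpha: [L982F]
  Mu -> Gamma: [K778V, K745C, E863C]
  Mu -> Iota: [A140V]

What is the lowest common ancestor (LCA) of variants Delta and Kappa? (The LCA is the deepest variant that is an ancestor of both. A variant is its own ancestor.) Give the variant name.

Path from root to Delta: Mu -> Delta
  ancestors of Delta: {Mu, Delta}
Path from root to Kappa: Mu -> Kappa
  ancestors of Kappa: {Mu, Kappa}
Common ancestors: {Mu}
Walk up from Kappa: Kappa (not in ancestors of Delta), Mu (in ancestors of Delta)
Deepest common ancestor (LCA) = Mu

Answer: Mu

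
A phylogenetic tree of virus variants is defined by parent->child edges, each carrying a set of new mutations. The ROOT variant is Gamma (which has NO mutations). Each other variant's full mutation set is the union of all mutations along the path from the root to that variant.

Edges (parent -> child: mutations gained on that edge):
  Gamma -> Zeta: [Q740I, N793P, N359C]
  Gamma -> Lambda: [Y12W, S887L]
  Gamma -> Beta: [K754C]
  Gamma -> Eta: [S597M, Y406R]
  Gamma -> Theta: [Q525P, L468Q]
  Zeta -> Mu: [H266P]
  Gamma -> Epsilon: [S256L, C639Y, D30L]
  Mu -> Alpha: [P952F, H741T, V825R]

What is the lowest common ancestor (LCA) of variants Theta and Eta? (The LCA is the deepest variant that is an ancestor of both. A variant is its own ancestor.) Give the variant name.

Path from root to Theta: Gamma -> Theta
  ancestors of Theta: {Gamma, Theta}
Path from root to Eta: Gamma -> Eta
  ancestors of Eta: {Gamma, Eta}
Common ancestors: {Gamma}
Walk up from Eta: Eta (not in ancestors of Theta), Gamma (in ancestors of Theta)
Deepest common ancestor (LCA) = Gamma

Answer: Gamma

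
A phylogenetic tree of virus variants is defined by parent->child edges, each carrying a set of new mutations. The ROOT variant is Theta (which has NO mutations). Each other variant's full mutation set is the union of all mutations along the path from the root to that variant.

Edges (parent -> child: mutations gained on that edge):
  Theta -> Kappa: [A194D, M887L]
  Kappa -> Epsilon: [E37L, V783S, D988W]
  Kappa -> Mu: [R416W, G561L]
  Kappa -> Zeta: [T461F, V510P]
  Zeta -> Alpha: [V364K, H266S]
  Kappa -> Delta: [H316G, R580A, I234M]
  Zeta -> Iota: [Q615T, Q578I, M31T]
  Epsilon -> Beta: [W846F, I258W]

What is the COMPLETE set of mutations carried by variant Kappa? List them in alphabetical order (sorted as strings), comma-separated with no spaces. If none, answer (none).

Answer: A194D,M887L

Derivation:
At Theta: gained [] -> total []
At Kappa: gained ['A194D', 'M887L'] -> total ['A194D', 'M887L']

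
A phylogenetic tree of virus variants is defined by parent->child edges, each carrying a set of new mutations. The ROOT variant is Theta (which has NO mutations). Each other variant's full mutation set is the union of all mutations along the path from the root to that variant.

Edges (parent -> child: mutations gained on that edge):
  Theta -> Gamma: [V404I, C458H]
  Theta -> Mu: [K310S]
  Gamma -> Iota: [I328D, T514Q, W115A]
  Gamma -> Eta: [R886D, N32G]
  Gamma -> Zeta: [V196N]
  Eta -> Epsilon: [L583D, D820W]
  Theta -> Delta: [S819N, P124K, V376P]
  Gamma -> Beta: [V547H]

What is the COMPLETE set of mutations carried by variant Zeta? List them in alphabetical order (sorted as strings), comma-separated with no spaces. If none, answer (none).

At Theta: gained [] -> total []
At Gamma: gained ['V404I', 'C458H'] -> total ['C458H', 'V404I']
At Zeta: gained ['V196N'] -> total ['C458H', 'V196N', 'V404I']

Answer: C458H,V196N,V404I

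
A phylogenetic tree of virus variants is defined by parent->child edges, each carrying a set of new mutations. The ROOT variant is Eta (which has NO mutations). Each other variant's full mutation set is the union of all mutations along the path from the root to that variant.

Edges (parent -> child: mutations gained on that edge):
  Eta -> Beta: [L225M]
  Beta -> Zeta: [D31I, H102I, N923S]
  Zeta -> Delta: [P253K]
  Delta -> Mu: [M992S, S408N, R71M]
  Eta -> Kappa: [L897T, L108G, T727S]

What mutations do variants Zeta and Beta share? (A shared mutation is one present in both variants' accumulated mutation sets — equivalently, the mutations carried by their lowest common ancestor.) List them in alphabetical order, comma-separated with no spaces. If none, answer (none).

Answer: L225M

Derivation:
Accumulating mutations along path to Zeta:
  At Eta: gained [] -> total []
  At Beta: gained ['L225M'] -> total ['L225M']
  At Zeta: gained ['D31I', 'H102I', 'N923S'] -> total ['D31I', 'H102I', 'L225M', 'N923S']
Mutations(Zeta) = ['D31I', 'H102I', 'L225M', 'N923S']
Accumulating mutations along path to Beta:
  At Eta: gained [] -> total []
  At Beta: gained ['L225M'] -> total ['L225M']
Mutations(Beta) = ['L225M']
Intersection: ['D31I', 'H102I', 'L225M', 'N923S'] ∩ ['L225M'] = ['L225M']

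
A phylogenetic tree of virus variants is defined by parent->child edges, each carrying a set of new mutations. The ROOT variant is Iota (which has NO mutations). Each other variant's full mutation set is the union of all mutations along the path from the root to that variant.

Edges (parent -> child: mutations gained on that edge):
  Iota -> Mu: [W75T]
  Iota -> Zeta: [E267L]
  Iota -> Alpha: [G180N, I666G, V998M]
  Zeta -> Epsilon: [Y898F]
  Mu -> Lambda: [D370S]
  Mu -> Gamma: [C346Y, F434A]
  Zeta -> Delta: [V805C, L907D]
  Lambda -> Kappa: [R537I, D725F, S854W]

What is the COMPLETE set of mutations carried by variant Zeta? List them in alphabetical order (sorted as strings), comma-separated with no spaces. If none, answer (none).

Answer: E267L

Derivation:
At Iota: gained [] -> total []
At Zeta: gained ['E267L'] -> total ['E267L']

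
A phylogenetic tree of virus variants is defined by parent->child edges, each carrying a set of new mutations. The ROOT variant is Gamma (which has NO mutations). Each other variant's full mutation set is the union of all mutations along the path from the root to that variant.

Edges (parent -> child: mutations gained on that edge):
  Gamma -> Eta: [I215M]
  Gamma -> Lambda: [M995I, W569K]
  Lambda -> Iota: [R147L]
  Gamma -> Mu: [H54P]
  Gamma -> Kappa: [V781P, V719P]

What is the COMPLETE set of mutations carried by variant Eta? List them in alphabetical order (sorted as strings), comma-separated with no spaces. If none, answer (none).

At Gamma: gained [] -> total []
At Eta: gained ['I215M'] -> total ['I215M']

Answer: I215M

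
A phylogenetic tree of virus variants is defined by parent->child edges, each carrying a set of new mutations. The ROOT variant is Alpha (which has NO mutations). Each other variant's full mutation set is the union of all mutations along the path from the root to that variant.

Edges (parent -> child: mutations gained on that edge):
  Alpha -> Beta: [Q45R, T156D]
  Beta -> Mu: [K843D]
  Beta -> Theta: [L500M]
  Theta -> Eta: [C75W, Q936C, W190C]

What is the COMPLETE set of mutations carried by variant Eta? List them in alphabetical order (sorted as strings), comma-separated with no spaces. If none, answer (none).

Answer: C75W,L500M,Q45R,Q936C,T156D,W190C

Derivation:
At Alpha: gained [] -> total []
At Beta: gained ['Q45R', 'T156D'] -> total ['Q45R', 'T156D']
At Theta: gained ['L500M'] -> total ['L500M', 'Q45R', 'T156D']
At Eta: gained ['C75W', 'Q936C', 'W190C'] -> total ['C75W', 'L500M', 'Q45R', 'Q936C', 'T156D', 'W190C']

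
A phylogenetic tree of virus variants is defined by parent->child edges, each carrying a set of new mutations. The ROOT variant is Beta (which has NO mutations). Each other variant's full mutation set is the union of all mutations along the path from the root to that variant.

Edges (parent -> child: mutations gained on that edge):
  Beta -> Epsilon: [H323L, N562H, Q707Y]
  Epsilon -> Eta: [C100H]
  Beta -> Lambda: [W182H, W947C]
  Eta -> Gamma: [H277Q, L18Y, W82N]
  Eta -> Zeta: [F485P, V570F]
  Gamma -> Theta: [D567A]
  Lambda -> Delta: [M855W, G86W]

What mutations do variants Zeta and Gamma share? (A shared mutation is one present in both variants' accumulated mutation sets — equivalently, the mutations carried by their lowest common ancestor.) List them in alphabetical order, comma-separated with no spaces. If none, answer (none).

Answer: C100H,H323L,N562H,Q707Y

Derivation:
Accumulating mutations along path to Zeta:
  At Beta: gained [] -> total []
  At Epsilon: gained ['H323L', 'N562H', 'Q707Y'] -> total ['H323L', 'N562H', 'Q707Y']
  At Eta: gained ['C100H'] -> total ['C100H', 'H323L', 'N562H', 'Q707Y']
  At Zeta: gained ['F485P', 'V570F'] -> total ['C100H', 'F485P', 'H323L', 'N562H', 'Q707Y', 'V570F']
Mutations(Zeta) = ['C100H', 'F485P', 'H323L', 'N562H', 'Q707Y', 'V570F']
Accumulating mutations along path to Gamma:
  At Beta: gained [] -> total []
  At Epsilon: gained ['H323L', 'N562H', 'Q707Y'] -> total ['H323L', 'N562H', 'Q707Y']
  At Eta: gained ['C100H'] -> total ['C100H', 'H323L', 'N562H', 'Q707Y']
  At Gamma: gained ['H277Q', 'L18Y', 'W82N'] -> total ['C100H', 'H277Q', 'H323L', 'L18Y', 'N562H', 'Q707Y', 'W82N']
Mutations(Gamma) = ['C100H', 'H277Q', 'H323L', 'L18Y', 'N562H', 'Q707Y', 'W82N']
Intersection: ['C100H', 'F485P', 'H323L', 'N562H', 'Q707Y', 'V570F'] ∩ ['C100H', 'H277Q', 'H323L', 'L18Y', 'N562H', 'Q707Y', 'W82N'] = ['C100H', 'H323L', 'N562H', 'Q707Y']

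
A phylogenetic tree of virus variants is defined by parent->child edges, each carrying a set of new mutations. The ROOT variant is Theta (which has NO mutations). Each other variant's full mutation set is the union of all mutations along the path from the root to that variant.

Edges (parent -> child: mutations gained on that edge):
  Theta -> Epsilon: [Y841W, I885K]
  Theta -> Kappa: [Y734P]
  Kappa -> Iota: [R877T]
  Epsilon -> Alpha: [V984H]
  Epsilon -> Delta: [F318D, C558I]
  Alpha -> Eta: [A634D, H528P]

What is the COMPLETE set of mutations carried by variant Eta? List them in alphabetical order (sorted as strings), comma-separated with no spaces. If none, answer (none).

Answer: A634D,H528P,I885K,V984H,Y841W

Derivation:
At Theta: gained [] -> total []
At Epsilon: gained ['Y841W', 'I885K'] -> total ['I885K', 'Y841W']
At Alpha: gained ['V984H'] -> total ['I885K', 'V984H', 'Y841W']
At Eta: gained ['A634D', 'H528P'] -> total ['A634D', 'H528P', 'I885K', 'V984H', 'Y841W']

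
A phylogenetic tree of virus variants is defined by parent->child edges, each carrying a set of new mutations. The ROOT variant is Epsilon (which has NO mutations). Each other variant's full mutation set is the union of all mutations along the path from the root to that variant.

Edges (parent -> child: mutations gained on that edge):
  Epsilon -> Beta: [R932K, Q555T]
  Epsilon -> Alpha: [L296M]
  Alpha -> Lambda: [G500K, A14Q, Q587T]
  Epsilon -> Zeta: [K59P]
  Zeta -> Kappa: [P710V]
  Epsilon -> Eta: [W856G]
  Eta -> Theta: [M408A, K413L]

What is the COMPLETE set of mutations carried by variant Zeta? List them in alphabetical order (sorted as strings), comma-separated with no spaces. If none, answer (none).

At Epsilon: gained [] -> total []
At Zeta: gained ['K59P'] -> total ['K59P']

Answer: K59P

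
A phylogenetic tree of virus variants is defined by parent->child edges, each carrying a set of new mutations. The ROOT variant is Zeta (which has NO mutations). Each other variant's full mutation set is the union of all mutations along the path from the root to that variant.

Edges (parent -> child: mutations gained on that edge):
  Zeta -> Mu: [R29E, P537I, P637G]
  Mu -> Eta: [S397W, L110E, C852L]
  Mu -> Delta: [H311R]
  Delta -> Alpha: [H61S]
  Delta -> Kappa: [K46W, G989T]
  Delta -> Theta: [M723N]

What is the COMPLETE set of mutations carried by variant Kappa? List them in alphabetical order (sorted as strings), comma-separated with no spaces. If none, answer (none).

At Zeta: gained [] -> total []
At Mu: gained ['R29E', 'P537I', 'P637G'] -> total ['P537I', 'P637G', 'R29E']
At Delta: gained ['H311R'] -> total ['H311R', 'P537I', 'P637G', 'R29E']
At Kappa: gained ['K46W', 'G989T'] -> total ['G989T', 'H311R', 'K46W', 'P537I', 'P637G', 'R29E']

Answer: G989T,H311R,K46W,P537I,P637G,R29E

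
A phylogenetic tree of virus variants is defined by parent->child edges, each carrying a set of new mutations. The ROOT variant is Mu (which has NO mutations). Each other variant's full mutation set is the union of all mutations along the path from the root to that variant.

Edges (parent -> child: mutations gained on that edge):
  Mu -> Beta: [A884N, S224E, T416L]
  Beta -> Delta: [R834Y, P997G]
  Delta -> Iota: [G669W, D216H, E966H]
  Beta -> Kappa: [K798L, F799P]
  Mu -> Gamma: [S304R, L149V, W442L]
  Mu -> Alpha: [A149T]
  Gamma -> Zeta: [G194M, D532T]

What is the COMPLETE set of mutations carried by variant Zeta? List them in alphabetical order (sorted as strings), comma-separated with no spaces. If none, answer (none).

Answer: D532T,G194M,L149V,S304R,W442L

Derivation:
At Mu: gained [] -> total []
At Gamma: gained ['S304R', 'L149V', 'W442L'] -> total ['L149V', 'S304R', 'W442L']
At Zeta: gained ['G194M', 'D532T'] -> total ['D532T', 'G194M', 'L149V', 'S304R', 'W442L']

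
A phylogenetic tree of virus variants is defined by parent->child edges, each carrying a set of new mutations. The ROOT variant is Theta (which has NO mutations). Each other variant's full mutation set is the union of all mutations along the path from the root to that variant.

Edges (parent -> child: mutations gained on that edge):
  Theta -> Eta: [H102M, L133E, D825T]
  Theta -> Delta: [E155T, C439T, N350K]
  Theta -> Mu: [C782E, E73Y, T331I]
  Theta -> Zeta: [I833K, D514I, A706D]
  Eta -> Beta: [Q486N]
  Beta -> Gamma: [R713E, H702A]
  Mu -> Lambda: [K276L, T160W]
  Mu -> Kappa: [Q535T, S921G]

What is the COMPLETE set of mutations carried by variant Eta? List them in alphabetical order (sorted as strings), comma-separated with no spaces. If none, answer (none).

Answer: D825T,H102M,L133E

Derivation:
At Theta: gained [] -> total []
At Eta: gained ['H102M', 'L133E', 'D825T'] -> total ['D825T', 'H102M', 'L133E']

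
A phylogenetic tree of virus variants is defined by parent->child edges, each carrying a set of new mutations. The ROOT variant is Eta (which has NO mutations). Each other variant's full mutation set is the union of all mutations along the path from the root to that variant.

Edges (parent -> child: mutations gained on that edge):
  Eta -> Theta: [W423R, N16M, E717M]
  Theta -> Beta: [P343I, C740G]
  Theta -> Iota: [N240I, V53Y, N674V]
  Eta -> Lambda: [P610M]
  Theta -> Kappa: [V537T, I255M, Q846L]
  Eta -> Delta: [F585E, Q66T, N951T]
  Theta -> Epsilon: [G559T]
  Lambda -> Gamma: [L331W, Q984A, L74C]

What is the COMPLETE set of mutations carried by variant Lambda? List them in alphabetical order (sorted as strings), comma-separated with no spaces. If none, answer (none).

Answer: P610M

Derivation:
At Eta: gained [] -> total []
At Lambda: gained ['P610M'] -> total ['P610M']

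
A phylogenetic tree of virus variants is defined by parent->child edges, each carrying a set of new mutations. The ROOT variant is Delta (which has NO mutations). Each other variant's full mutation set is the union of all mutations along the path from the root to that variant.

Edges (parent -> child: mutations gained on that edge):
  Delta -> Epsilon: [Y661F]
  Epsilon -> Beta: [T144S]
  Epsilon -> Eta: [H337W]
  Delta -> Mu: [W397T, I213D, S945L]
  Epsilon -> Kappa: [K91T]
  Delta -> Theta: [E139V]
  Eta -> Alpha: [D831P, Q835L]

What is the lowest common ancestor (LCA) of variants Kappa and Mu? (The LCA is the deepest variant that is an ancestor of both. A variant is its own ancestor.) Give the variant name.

Answer: Delta

Derivation:
Path from root to Kappa: Delta -> Epsilon -> Kappa
  ancestors of Kappa: {Delta, Epsilon, Kappa}
Path from root to Mu: Delta -> Mu
  ancestors of Mu: {Delta, Mu}
Common ancestors: {Delta}
Walk up from Mu: Mu (not in ancestors of Kappa), Delta (in ancestors of Kappa)
Deepest common ancestor (LCA) = Delta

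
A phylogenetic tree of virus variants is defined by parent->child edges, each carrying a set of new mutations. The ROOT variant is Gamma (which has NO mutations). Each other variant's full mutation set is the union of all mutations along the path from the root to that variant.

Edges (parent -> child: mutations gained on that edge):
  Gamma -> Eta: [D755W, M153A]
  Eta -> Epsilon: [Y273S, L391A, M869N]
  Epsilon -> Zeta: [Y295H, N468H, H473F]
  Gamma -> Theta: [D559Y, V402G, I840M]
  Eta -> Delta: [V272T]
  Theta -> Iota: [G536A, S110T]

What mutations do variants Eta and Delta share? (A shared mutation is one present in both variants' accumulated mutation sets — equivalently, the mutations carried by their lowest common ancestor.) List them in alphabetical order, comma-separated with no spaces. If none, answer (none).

Answer: D755W,M153A

Derivation:
Accumulating mutations along path to Eta:
  At Gamma: gained [] -> total []
  At Eta: gained ['D755W', 'M153A'] -> total ['D755W', 'M153A']
Mutations(Eta) = ['D755W', 'M153A']
Accumulating mutations along path to Delta:
  At Gamma: gained [] -> total []
  At Eta: gained ['D755W', 'M153A'] -> total ['D755W', 'M153A']
  At Delta: gained ['V272T'] -> total ['D755W', 'M153A', 'V272T']
Mutations(Delta) = ['D755W', 'M153A', 'V272T']
Intersection: ['D755W', 'M153A'] ∩ ['D755W', 'M153A', 'V272T'] = ['D755W', 'M153A']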